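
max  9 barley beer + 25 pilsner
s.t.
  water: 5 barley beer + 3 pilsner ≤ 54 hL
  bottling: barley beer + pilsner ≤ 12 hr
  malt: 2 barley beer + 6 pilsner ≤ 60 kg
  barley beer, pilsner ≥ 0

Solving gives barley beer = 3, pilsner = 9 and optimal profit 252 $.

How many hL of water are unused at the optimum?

12

water used = 5·3 + 3·9 = 42; slack = 54 − 42 = 12.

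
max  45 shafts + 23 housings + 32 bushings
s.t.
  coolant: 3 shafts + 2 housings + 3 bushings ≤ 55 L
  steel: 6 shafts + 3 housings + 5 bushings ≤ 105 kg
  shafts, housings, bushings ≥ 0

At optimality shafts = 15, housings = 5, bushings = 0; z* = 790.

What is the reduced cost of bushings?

Check each constraint at x*: coolant 55/55 (tight); steel 105/105 (tight).
Dual feasibility on the basic columns requires 3·y_coolant + 6·y_steel = 45, 2·y_coolant + 3·y_steel = 23.
Solving: y_coolant = 1, y_steel = 7.
Reduced cost of bushings: c₃ − yᵀa₃ = 32 − (1·3 + 7·5) = 32 − 38 = -6.

-6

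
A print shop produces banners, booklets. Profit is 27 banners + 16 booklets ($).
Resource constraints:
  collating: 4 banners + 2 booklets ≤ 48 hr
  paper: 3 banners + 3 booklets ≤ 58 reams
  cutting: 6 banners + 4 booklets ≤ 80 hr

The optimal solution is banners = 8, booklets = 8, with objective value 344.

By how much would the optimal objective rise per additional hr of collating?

Check each constraint at x*: collating 48/48 (tight); paper 48/58 (slack 10); cutting 80/80 (tight).
Slack constraints have shadow price 0 (complementary slackness).
Dual feasibility on the basic columns requires 4·y_collating + 6·y_cutting = 27, 2·y_collating + 4·y_cutting = 16.
This yields shadow prices y_collating = 3, y_cutting = 2.5.
Shadow price of collating = 3.

3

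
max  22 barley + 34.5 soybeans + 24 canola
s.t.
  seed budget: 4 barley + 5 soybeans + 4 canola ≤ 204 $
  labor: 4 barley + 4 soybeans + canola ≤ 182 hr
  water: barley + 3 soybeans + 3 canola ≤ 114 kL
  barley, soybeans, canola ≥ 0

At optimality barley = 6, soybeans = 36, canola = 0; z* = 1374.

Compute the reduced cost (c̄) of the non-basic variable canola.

-6

Check each constraint at x*: seed budget 204/204 (tight); labor 168/182 (slack 14); water 114/114 (tight).
By complementary slackness, y = 0 for the non-binding constraint.
Dual feasibility on the basic columns requires 4·y_seed budget + 1·y_water = 22, 5·y_seed budget + 3·y_water = 34.5.
→ y_seed budget = 4.5 and y_water = 4.
Reduced cost of canola: c₃ − yᵀa₃ = 24 − (4.5·4 + 4·3) = 24 − 30 = -6.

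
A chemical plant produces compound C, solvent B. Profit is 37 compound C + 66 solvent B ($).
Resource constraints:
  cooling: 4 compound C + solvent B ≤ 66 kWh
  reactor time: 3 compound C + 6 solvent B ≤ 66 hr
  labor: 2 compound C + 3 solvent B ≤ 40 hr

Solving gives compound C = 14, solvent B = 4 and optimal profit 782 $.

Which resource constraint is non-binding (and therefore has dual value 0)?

cooling

cooling: 60/66 (slack 6)
reactor time: 66/66 (binding)
labor: 40/40 (binding)
By complementary slackness, a constraint with positive slack has shadow price 0 → cooling.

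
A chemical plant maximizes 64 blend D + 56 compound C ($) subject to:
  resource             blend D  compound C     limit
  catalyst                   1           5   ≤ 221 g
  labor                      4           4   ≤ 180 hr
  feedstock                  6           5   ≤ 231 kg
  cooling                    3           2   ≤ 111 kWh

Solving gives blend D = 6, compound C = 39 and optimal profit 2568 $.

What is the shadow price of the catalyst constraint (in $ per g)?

0

Check each constraint at x*: catalyst 201/221 (slack 20); labor 180/180 (tight); feedstock 231/231 (tight); cooling 96/111 (slack 15).
By complementary slackness, y = 0 for the non-binding constraints.
Dual feasibility on the basic columns requires 4·y_labor + 6·y_feedstock = 64, 4·y_labor + 5·y_feedstock = 56.
This yields shadow prices y_labor = 4, y_feedstock = 8.
Shadow price of catalyst = 0.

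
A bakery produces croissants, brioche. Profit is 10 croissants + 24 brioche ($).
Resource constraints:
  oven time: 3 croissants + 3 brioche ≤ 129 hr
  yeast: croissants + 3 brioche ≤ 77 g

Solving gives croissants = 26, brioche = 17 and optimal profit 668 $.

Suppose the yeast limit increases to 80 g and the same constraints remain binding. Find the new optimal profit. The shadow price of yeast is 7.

689

Δb = 3, so new z* = 668 + (7)·(3) = 668 + 21 = 689.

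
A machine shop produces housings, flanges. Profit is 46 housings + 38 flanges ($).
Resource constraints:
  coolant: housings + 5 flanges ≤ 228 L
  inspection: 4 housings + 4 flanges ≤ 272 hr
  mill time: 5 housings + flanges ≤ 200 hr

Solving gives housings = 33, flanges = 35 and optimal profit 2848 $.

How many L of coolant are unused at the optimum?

coolant used = 1·33 + 5·35 = 208; slack = 228 − 208 = 20.

20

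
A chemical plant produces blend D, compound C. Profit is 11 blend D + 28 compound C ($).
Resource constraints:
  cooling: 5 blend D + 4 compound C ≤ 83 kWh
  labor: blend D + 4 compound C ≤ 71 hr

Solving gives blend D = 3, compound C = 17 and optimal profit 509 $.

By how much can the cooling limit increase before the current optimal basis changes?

Binding constraints: cooling, labor. The basis is B = [[5,4],[1,4]] with det 16.
Per unit increase in cooling, x* moves by d = (0.25, -0.0625).
The basis stays optimal until compound C reaches 0; allowable increase = 272 kWh.

272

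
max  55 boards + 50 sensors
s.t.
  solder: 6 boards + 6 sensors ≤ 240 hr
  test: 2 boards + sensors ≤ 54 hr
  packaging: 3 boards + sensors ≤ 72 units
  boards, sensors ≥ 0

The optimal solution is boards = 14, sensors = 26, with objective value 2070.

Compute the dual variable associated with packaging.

Check each constraint at x*: solder 240/240 (tight); test 54/54 (tight); packaging 68/72 (slack 4).
Slack constraints have shadow price 0 (complementary slackness).
From A_Bᵀ y = c: 6·y_solder + 2·y_test = 55; 6·y_solder + 1·y_test = 50.
Solving: y_solder = 7.5, y_test = 5.
Shadow price of packaging = 0.

0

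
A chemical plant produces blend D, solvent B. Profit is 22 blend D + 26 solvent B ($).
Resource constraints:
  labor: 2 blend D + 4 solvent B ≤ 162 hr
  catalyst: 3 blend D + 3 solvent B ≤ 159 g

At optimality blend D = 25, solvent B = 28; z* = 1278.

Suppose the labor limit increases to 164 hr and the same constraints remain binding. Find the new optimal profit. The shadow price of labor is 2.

Δb = 2, so new z* = 1278 + (2)·(2) = 1278 + 4 = 1282.

1282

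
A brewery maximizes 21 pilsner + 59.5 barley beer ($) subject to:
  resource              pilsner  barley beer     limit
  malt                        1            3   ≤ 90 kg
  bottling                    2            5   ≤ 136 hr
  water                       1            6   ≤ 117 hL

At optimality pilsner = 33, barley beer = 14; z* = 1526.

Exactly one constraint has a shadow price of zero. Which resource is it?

malt

malt: 75/90 (slack 15)
bottling: 136/136 (binding)
water: 117/117 (binding)
By complementary slackness, a constraint with positive slack has shadow price 0 → malt.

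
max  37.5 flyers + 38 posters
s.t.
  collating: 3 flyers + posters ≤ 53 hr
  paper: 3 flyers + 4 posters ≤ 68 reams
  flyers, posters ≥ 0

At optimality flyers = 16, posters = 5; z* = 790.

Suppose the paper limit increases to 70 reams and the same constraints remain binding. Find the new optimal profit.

807

Check each constraint at x*: collating 53/53 (tight); paper 68/68 (tight).
From A_Bᵀ y = c: 3·y_collating + 3·y_paper = 37.5; 1·y_collating + 4·y_paper = 38.
Solving: y_collating = 4, y_paper = 8.5.
Δz = y_paper·Δb = 8.5 × (2) = 17, so new z* = 790 + 17 = 807.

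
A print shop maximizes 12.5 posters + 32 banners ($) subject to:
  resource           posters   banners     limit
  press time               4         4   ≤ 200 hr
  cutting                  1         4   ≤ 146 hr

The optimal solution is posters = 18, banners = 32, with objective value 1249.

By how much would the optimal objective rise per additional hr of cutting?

6.5

Both press time and cutting are binding at x*.
The binding rows give the dual system: 4·y_press time + 1·y_cutting = 12.5 and 4·y_press time + 4·y_cutting = 32.
→ y_press time = 1.5 and y_cutting = 6.5.
Shadow price of cutting = 6.5.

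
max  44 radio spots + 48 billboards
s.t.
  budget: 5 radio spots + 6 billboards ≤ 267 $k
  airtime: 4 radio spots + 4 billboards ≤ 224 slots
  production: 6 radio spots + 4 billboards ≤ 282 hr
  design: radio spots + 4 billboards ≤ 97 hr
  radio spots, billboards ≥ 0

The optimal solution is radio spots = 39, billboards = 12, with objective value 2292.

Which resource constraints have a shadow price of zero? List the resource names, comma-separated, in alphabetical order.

airtime, design

budget: 267/267 (binding)
airtime: 204/224 (slack 20)
production: 282/282 (binding)
design: 87/97 (slack 10)
By complementary slackness, a constraint with positive slack has shadow price 0 → airtime, design.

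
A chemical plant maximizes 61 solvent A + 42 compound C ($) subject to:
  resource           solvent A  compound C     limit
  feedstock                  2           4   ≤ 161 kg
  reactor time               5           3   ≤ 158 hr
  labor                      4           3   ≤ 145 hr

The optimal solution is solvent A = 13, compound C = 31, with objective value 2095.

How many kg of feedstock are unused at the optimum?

11

feedstock used = 2·13 + 4·31 = 150; slack = 161 − 150 = 11.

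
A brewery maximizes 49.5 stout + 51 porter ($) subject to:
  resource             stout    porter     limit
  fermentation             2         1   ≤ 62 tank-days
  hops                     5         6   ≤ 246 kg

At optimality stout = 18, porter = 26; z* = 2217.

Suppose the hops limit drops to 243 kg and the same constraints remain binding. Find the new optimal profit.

Both fermentation and hops are binding at x*.
Dual feasibility on the basic columns requires 2·y_fermentation + 5·y_hops = 49.5, 1·y_fermentation + 6·y_hops = 51.
This yields shadow prices y_fermentation = 6, y_hops = 7.5.
Δz = y_hops·Δb = 7.5 × (-3) = -22.5, so new z* = 2217 − 22.5 = 2194.5.

2194.5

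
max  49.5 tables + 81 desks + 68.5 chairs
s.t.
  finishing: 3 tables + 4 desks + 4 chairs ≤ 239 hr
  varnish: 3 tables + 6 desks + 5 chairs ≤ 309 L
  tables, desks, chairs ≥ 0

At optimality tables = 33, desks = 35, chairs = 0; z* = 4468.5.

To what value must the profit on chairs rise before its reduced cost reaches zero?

73.5

Both finishing and varnish are binding at x*.
Dual feasibility on the basic columns requires 3·y_finishing + 3·y_varnish = 49.5, 4·y_finishing + 6·y_varnish = 81.
This yields shadow prices y_finishing = 9, y_varnish = 7.5.
chairs enters the basis when its profit ≥ yᵀa₃ = 9·4 + 7.5·5 = 73.5.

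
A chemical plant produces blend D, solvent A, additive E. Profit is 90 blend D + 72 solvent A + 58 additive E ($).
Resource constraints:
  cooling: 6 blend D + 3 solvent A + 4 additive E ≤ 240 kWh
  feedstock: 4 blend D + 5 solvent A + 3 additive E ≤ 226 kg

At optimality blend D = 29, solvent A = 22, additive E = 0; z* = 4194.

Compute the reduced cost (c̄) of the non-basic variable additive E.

-5

At the optimum: cooling uses 240 of 240 (binding); feedstock uses 226 of 226 (binding).
Dual feasibility on the basic columns requires 6·y_cooling + 4·y_feedstock = 90, 3·y_cooling + 5·y_feedstock = 72.
→ y_cooling = 9 and y_feedstock = 9.
Reduced cost of additive E: c₃ − yᵀa₃ = 58 − (9·4 + 9·3) = 58 − 63 = -5.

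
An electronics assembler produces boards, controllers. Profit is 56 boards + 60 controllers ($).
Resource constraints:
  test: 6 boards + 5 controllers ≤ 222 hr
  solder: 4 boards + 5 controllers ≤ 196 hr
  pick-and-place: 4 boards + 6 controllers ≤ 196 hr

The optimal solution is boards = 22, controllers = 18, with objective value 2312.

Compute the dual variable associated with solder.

0

Binding: test and pick-and-place. Non-binding: solder (18 unused).
By complementary slackness, y = 0 for the non-binding constraint.
From A_Bᵀ y = c: 6·y_test + 4·y_pick-and-place = 56; 5·y_test + 6·y_pick-and-place = 60.
This yields shadow prices y_test = 6, y_pick-and-place = 5.
Shadow price of solder = 0.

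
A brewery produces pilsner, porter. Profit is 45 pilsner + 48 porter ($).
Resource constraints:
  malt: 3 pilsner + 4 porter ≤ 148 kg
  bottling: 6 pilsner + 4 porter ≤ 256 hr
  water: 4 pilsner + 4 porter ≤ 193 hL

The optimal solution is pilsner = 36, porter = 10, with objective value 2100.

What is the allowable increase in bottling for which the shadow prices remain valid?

27

Binding constraints: malt, bottling. The basis is B = [[3,4],[6,4]] with det -12.
Per unit increase in bottling, x* moves by d = (0.3333, -0.25).
The basis stays optimal until water becomes binding; allowable increase = 27 hr.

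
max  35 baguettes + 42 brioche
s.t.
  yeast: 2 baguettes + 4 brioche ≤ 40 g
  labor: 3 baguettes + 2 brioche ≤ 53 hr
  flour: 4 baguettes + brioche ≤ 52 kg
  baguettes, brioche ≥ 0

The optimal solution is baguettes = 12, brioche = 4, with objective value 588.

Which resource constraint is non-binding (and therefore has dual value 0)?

yeast: 40/40 (binding)
labor: 44/53 (slack 9)
flour: 52/52 (binding)
By complementary slackness, a constraint with positive slack has shadow price 0 → labor.

labor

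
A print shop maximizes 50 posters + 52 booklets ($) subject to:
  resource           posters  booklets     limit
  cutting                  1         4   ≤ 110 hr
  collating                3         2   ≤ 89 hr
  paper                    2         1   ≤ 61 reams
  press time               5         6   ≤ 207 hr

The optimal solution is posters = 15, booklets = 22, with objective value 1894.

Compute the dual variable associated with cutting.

Check each constraint at x*: cutting 103/110 (slack 7); collating 89/89 (tight); paper 52/61 (slack 9); press time 207/207 (tight).
By complementary slackness, y = 0 for the non-binding constraints.
The binding rows give the dual system: 3·y_collating + 5·y_press time = 50 and 2·y_collating + 6·y_press time = 52.
→ y_collating = 5 and y_press time = 7.
Shadow price of cutting = 0.

0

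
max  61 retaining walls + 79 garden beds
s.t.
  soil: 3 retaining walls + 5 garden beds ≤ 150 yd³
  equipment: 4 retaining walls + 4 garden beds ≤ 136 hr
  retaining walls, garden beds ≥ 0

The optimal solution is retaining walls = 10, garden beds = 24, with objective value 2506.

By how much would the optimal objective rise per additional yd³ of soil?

9

At the optimum: soil uses 150 of 150 (binding); equipment uses 136 of 136 (binding).
Dual feasibility on the basic columns requires 3·y_soil + 4·y_equipment = 61, 5·y_soil + 4·y_equipment = 79.
→ y_soil = 9 and y_equipment = 8.5.
Shadow price of soil = 9.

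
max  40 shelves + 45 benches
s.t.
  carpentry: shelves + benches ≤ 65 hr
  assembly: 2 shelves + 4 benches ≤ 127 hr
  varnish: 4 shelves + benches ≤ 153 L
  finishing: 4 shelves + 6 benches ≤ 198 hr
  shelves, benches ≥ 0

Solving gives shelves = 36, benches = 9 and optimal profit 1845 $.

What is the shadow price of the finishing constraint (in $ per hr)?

Binding: varnish and finishing. Non-binding: carpentry (20 unused), assembly (19 unused).
By complementary slackness, y = 0 for the non-binding constraints.
The binding rows give the dual system: 4·y_varnish + 4·y_finishing = 40 and 1·y_varnish + 6·y_finishing = 45.
Solving: y_varnish = 3, y_finishing = 7.
Shadow price of finishing = 7.

7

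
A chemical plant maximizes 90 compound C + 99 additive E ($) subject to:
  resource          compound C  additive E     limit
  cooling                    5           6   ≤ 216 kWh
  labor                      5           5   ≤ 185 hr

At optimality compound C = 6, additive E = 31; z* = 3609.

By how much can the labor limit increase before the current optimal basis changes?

31

Binding constraints: cooling, labor. The basis is B = [[5,6],[5,5]] with det -5.
Per unit increase in labor, x* moves by d = (1.2, -1).
The basis stays optimal until additive E reaches 0; allowable increase = 31 hr.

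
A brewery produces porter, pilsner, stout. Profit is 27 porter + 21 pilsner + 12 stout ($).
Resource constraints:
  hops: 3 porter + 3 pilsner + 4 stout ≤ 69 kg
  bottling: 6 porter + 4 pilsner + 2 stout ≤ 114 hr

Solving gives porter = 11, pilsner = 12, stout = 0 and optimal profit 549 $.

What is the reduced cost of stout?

-6

Both hops and bottling are binding at x*.
The binding rows give the dual system: 3·y_hops + 6·y_bottling = 27 and 3·y_hops + 4·y_bottling = 21.
→ y_hops = 3 and y_bottling = 3.
Reduced cost of stout: c₃ − yᵀa₃ = 12 − (3·4 + 3·2) = 12 − 18 = -6.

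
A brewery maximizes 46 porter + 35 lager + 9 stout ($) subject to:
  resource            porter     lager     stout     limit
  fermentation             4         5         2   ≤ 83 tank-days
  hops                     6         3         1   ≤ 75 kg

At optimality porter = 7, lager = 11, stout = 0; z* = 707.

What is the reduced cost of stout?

At the optimum: fermentation uses 83 of 83 (binding); hops uses 75 of 75 (binding).
From A_Bᵀ y = c: 4·y_fermentation + 6·y_hops = 46; 5·y_fermentation + 3·y_hops = 35.
This yields shadow prices y_fermentation = 4, y_hops = 5.
Reduced cost of stout: c₃ − yᵀa₃ = 9 − (4·2 + 5·1) = 9 − 13 = -4.

-4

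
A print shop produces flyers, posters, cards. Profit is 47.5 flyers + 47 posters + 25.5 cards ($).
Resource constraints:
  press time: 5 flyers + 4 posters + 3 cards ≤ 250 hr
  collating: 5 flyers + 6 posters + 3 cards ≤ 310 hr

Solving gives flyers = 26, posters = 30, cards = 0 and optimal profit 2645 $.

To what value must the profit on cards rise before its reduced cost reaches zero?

28.5

Check each constraint at x*: press time 250/250 (tight); collating 310/310 (tight).
Dual feasibility on the basic columns requires 5·y_press time + 5·y_collating = 47.5, 4·y_press time + 6·y_collating = 47.
Solving: y_press time = 5, y_collating = 4.5.
cards enters the basis when its profit ≥ yᵀa₃ = 5·3 + 4.5·3 = 28.5.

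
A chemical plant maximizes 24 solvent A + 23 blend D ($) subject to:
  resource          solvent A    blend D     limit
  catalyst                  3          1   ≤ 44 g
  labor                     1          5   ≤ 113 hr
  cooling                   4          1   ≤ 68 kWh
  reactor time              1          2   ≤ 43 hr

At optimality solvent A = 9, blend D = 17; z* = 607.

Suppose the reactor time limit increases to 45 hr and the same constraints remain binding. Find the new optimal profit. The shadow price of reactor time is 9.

625

Δb = 2, so new z* = 607 + (9)·(2) = 607 + 18 = 625.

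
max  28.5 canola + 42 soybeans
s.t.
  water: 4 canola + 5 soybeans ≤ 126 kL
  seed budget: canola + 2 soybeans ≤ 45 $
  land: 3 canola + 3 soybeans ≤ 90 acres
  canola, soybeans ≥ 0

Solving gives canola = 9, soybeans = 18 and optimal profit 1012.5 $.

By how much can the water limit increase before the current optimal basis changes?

9

Binding constraints: water, seed budget. The basis is B = [[4,5],[1,2]] with det 3.
Per unit increase in water, x* moves by d = (0.6667, -0.3333).
The basis stays optimal until land becomes binding; allowable increase = 9 kL.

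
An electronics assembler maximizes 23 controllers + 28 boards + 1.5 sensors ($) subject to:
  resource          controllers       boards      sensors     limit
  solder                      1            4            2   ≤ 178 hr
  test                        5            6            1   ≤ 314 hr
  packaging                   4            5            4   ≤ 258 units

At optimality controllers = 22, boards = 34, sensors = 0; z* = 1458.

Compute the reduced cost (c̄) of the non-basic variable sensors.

-9.5

Check each constraint at x*: solder 158/178 (slack 20); test 314/314 (tight); packaging 258/258 (tight).
By complementary slackness, y = 0 for the non-binding constraint.
The binding rows give the dual system: 5·y_test + 4·y_packaging = 23 and 6·y_test + 5·y_packaging = 28.
→ y_test = 3 and y_packaging = 2.
Reduced cost of sensors: c₃ − yᵀa₃ = 1.5 − (3·1 + 2·4) = 1.5 − 11 = -9.5.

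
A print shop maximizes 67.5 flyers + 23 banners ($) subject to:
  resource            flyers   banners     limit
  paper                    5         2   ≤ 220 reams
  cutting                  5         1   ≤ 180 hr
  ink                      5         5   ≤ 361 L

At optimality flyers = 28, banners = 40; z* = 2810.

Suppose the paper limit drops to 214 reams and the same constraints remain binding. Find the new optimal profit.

Binding: paper and cutting. Non-binding: ink (21 unused).
Since ink is not tight, its dual is 0.
From A_Bᵀ y = c: 5·y_paper + 5·y_cutting = 67.5; 2·y_paper + 1·y_cutting = 23.
→ y_paper = 9.5 and y_cutting = 4.
Δz = y_paper·Δb = 9.5 × (-6) = -57, so new z* = 2810 − 57 = 2753.

2753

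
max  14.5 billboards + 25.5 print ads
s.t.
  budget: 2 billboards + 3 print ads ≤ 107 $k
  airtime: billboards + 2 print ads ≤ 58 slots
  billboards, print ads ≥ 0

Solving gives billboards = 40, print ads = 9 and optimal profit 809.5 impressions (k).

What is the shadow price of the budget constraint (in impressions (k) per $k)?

3.5

At the optimum: budget uses 107 of 107 (binding); airtime uses 58 of 58 (binding).
Dual feasibility on the basic columns requires 2·y_budget + 1·y_airtime = 14.5, 3·y_budget + 2·y_airtime = 25.5.
Solving: y_budget = 3.5, y_airtime = 7.5.
Shadow price of budget = 3.5.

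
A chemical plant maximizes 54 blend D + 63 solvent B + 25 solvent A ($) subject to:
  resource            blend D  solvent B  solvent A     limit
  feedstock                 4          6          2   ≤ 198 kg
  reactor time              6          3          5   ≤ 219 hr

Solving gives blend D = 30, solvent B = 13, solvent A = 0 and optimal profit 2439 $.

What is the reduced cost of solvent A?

-8

At the optimum: feedstock uses 198 of 198 (binding); reactor time uses 219 of 219 (binding).
The binding rows give the dual system: 4·y_feedstock + 6·y_reactor time = 54 and 6·y_feedstock + 3·y_reactor time = 63.
→ y_feedstock = 9 and y_reactor time = 3.
Reduced cost of solvent A: c₃ − yᵀa₃ = 25 − (9·2 + 3·5) = 25 − 33 = -8.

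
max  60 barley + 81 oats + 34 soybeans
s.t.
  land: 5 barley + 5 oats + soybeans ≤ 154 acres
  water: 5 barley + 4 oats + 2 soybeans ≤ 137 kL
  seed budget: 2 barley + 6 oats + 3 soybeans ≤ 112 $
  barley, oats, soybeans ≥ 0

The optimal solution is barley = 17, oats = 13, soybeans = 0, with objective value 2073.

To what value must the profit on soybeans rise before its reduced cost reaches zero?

40.5

At the optimum: land uses 150 of 154 (slack = 4); water uses 137 of 137 (binding); seed budget uses 112 of 112 (binding).
Slack constraints have shadow price 0 (complementary slackness).
From A_Bᵀ y = c: 5·y_water + 2·y_seed budget = 60; 4·y_water + 6·y_seed budget = 81.
Solving: y_water = 9, y_seed budget = 7.5.
soybeans enters the basis when its profit ≥ yᵀa₃ = 9·2 + 7.5·3 = 40.5.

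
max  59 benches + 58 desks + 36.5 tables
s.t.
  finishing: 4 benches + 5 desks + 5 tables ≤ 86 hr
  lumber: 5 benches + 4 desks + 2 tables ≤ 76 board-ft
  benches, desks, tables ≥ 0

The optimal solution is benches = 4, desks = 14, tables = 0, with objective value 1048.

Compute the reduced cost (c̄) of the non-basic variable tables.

At the optimum: finishing uses 86 of 86 (binding); lumber uses 76 of 76 (binding).
From A_Bᵀ y = c: 4·y_finishing + 5·y_lumber = 59; 5·y_finishing + 4·y_lumber = 58.
→ y_finishing = 6 and y_lumber = 7.
Reduced cost of tables: c₃ − yᵀa₃ = 36.5 − (6·5 + 7·2) = 36.5 − 44 = -7.5.

-7.5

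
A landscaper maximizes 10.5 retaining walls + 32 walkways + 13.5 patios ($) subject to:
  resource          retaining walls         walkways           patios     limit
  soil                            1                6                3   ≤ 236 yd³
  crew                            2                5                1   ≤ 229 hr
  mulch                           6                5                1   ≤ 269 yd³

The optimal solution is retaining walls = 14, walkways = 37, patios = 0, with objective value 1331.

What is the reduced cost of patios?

Check each constraint at x*: soil 236/236 (tight); crew 213/229 (slack 16); mulch 269/269 (tight).
Since crew is not tight, its dual is 0.
The binding rows give the dual system: 1·y_soil + 6·y_mulch = 10.5 and 6·y_soil + 5·y_mulch = 32.
→ y_soil = 4.5 and y_mulch = 1.
Reduced cost of patios: c₃ − yᵀa₃ = 13.5 − (4.5·3 + 1·1) = 13.5 − 14.5 = -1.

-1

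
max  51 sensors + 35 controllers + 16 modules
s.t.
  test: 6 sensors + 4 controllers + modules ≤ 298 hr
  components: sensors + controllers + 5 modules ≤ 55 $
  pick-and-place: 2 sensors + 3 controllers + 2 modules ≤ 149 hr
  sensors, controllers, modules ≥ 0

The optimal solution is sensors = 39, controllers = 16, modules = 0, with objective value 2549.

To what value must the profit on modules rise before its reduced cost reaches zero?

At the optimum: test uses 298 of 298 (binding); components uses 55 of 55 (binding); pick-and-place uses 126 of 149 (slack = 23).
By complementary slackness, y = 0 for the non-binding constraint.
The binding rows give the dual system: 6·y_test + 1·y_components = 51 and 4·y_test + 1·y_components = 35.
Solving: y_test = 8, y_components = 3.
modules enters the basis when its profit ≥ yᵀa₃ = 8·1 + 3·5 = 23.

23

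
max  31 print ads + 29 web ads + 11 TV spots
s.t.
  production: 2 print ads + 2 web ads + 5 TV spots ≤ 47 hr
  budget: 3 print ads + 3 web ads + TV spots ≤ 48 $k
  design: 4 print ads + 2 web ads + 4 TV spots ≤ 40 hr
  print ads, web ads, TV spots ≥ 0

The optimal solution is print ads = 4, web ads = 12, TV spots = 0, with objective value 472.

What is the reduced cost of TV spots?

At the optimum: production uses 32 of 47 (slack = 15); budget uses 48 of 48 (binding); design uses 40 of 40 (binding).
By complementary slackness, y = 0 for the non-binding constraint.
From A_Bᵀ y = c: 3·y_budget + 4·y_design = 31; 3·y_budget + 2·y_design = 29.
Solving: y_budget = 9, y_design = 1.
Reduced cost of TV spots: c₃ − yᵀa₃ = 11 − (9·1 + 1·4) = 11 − 13 = -2.

-2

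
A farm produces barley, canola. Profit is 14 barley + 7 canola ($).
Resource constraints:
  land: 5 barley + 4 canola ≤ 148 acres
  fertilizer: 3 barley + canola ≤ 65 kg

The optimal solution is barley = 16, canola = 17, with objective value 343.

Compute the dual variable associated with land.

Both land and fertilizer are binding at x*.
From A_Bᵀ y = c: 5·y_land + 3·y_fertilizer = 14; 4·y_land + 1·y_fertilizer = 7.
This yields shadow prices y_land = 1, y_fertilizer = 3.
Shadow price of land = 1.

1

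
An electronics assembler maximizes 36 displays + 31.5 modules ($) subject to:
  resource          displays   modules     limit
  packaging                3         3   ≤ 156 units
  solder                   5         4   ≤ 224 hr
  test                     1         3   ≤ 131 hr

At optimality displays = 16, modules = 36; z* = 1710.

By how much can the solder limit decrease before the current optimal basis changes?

Binding constraints: packaging, solder. The basis is B = [[3,3],[5,4]] with det -3.
Per unit decrease in solder, x* moves by d = (-1, 1).
The basis stays optimal until test becomes binding; allowable decrease = 3.5 hr.

3.5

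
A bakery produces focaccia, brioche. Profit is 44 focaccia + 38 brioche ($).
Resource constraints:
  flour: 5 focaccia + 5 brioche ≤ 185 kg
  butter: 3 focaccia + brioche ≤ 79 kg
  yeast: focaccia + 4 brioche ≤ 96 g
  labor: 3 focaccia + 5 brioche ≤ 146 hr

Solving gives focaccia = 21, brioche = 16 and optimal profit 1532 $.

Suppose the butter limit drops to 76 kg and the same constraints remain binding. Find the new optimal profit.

1523

Check each constraint at x*: flour 185/185 (tight); butter 79/79 (tight); yeast 85/96 (slack 11); labor 143/146 (slack 3).
Slack constraints have shadow price 0 (complementary slackness).
From A_Bᵀ y = c: 5·y_flour + 3·y_butter = 44; 5·y_flour + 1·y_butter = 38.
This yields shadow prices y_flour = 7, y_butter = 3.
Δz = y_butter·Δb = 3 × (-3) = -9, so new z* = 1532 − 9 = 1523.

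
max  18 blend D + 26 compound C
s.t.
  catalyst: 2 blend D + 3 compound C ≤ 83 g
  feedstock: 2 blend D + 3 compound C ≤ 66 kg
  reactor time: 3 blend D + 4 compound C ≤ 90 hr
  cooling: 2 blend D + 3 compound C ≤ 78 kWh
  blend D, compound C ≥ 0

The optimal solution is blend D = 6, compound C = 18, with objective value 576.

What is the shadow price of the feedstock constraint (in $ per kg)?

6

At the optimum: catalyst uses 66 of 83 (slack = 17); feedstock uses 66 of 66 (binding); reactor time uses 90 of 90 (binding); cooling uses 66 of 78 (slack = 12).
Slack constraints have shadow price 0 (complementary slackness).
The binding rows give the dual system: 2·y_feedstock + 3·y_reactor time = 18 and 3·y_feedstock + 4·y_reactor time = 26.
→ y_feedstock = 6 and y_reactor time = 2.
Shadow price of feedstock = 6.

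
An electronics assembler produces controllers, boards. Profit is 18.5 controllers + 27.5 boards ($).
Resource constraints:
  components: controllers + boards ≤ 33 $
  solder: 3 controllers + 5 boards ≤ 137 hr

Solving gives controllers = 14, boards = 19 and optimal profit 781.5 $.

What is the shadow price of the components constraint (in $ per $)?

At the optimum: components uses 33 of 33 (binding); solder uses 137 of 137 (binding).
The binding rows give the dual system: 1·y_components + 3·y_solder = 18.5 and 1·y_components + 5·y_solder = 27.5.
Solving: y_components = 5, y_solder = 4.5.
Shadow price of components = 5.

5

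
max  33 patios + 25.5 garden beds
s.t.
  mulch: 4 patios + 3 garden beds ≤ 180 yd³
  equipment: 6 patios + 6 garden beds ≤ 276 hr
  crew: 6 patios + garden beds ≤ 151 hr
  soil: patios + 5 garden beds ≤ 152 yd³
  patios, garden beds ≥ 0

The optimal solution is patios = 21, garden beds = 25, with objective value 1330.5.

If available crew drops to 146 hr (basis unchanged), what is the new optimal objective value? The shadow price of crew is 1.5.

1323

Δb = -5, so new z* = 1330.5 + (1.5)·(-5) = 1330.5 − 7.5 = 1323.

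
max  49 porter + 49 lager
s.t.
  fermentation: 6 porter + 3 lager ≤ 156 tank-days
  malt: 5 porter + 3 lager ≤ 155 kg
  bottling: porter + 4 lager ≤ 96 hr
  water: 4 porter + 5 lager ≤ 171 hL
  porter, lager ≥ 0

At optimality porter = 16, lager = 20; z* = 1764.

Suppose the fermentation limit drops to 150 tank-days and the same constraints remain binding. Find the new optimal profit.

1722

Check each constraint at x*: fermentation 156/156 (tight); malt 140/155 (slack 15); bottling 96/96 (tight); water 164/171 (slack 7).
Slack constraints have shadow price 0 (complementary slackness).
From A_Bᵀ y = c: 6·y_fermentation + 1·y_bottling = 49; 3·y_fermentation + 4·y_bottling = 49.
Solving: y_fermentation = 7, y_bottling = 7.
Δz = y_fermentation·Δb = 7 × (-6) = -42, so new z* = 1764 − 42 = 1722.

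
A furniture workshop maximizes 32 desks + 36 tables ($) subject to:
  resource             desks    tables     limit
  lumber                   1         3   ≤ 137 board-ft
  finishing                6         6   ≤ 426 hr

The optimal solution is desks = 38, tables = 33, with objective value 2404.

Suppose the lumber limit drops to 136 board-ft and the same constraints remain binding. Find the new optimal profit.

At the optimum: lumber uses 137 of 137 (binding); finishing uses 426 of 426 (binding).
Dual feasibility on the basic columns requires 1·y_lumber + 6·y_finishing = 32, 3·y_lumber + 6·y_finishing = 36.
→ y_lumber = 2 and y_finishing = 5.
Δz = y_lumber·Δb = 2 × (-1) = -2, so new z* = 2404 − 2 = 2402.

2402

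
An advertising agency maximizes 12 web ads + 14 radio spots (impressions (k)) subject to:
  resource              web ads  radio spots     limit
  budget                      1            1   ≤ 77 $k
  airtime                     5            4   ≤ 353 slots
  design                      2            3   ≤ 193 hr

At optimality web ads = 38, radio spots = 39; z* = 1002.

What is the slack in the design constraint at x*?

0

design used = 2·38 + 3·39 = 193; slack = 193 − 193 = 0.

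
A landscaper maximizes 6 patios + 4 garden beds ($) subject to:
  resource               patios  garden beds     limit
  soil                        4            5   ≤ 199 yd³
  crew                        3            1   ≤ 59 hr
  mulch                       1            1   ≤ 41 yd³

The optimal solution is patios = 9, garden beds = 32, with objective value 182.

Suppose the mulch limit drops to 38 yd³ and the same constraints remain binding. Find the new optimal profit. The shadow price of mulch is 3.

173

Δb = -3, so new z* = 182 + (3)·(-3) = 182 − 9 = 173.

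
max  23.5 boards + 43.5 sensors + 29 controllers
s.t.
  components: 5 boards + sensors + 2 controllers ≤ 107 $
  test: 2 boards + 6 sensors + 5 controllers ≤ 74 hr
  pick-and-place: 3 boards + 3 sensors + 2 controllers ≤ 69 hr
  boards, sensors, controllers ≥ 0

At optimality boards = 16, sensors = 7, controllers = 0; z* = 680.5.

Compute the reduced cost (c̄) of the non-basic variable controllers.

At the optimum: components uses 87 of 107 (slack = 20); test uses 74 of 74 (binding); pick-and-place uses 69 of 69 (binding).
By complementary slackness, y = 0 for the non-binding constraint.
The binding rows give the dual system: 2·y_test + 3·y_pick-and-place = 23.5 and 6·y_test + 3·y_pick-and-place = 43.5.
Solving: y_test = 5, y_pick-and-place = 4.5.
Reduced cost of controllers: c₃ − yᵀa₃ = 29 − (5·5 + 4.5·2) = 29 − 34 = -5.

-5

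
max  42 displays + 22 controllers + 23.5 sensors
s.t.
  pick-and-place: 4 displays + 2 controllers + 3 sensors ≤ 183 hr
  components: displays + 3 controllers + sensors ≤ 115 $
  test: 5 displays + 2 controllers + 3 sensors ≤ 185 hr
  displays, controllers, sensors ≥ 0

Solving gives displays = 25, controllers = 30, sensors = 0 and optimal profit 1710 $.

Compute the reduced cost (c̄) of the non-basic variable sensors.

Check each constraint at x*: pick-and-place 160/183 (slack 23); components 115/115 (tight); test 185/185 (tight).
Since pick-and-place is not tight, its dual is 0.
Dual feasibility on the basic columns requires 1·y_components + 5·y_test = 42, 3·y_components + 2·y_test = 22.
Solving: y_components = 2, y_test = 8.
Reduced cost of sensors: c₃ − yᵀa₃ = 23.5 − (2·1 + 8·3) = 23.5 − 26 = -2.5.

-2.5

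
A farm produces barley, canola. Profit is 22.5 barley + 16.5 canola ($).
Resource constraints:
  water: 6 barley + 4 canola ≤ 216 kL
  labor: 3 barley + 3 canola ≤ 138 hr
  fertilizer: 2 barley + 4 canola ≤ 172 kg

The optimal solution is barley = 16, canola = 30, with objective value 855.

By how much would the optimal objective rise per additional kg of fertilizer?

At the optimum: water uses 216 of 216 (binding); labor uses 138 of 138 (binding); fertilizer uses 152 of 172 (slack = 20).
Since fertilizer is not tight, its dual is 0.
The binding rows give the dual system: 6·y_water + 3·y_labor = 22.5 and 4·y_water + 3·y_labor = 16.5.
Solving: y_water = 3, y_labor = 1.5.
Shadow price of fertilizer = 0.

0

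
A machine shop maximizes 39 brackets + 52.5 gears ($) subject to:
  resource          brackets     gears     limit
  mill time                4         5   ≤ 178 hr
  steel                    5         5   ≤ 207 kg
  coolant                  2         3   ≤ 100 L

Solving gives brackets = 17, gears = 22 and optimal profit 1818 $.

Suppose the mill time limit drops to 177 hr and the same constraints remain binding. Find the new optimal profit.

1812

Check each constraint at x*: mill time 178/178 (tight); steel 195/207 (slack 12); coolant 100/100 (tight).
Slack constraints have shadow price 0 (complementary slackness).
The binding rows give the dual system: 4·y_mill time + 2·y_coolant = 39 and 5·y_mill time + 3·y_coolant = 52.5.
Solving: y_mill time = 6, y_coolant = 7.5.
Δz = y_mill time·Δb = 6 × (-1) = -6, so new z* = 1818 − 6 = 1812.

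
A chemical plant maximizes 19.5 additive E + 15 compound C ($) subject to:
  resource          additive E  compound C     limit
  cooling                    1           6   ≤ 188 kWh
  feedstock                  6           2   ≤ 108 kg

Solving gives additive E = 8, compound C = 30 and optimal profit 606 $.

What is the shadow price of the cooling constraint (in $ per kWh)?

1.5

Both cooling and feedstock are binding at x*.
Dual feasibility on the basic columns requires 1·y_cooling + 6·y_feedstock = 19.5, 6·y_cooling + 2·y_feedstock = 15.
This yields shadow prices y_cooling = 1.5, y_feedstock = 3.
Shadow price of cooling = 1.5.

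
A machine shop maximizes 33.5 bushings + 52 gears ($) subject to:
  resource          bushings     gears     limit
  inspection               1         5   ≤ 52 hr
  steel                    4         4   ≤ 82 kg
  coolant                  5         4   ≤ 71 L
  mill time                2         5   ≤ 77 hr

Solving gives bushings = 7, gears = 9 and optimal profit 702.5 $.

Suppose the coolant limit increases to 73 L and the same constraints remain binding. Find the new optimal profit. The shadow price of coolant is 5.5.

713.5

Δb = 2, so new z* = 702.5 + (5.5)·(2) = 702.5 + 11 = 713.5.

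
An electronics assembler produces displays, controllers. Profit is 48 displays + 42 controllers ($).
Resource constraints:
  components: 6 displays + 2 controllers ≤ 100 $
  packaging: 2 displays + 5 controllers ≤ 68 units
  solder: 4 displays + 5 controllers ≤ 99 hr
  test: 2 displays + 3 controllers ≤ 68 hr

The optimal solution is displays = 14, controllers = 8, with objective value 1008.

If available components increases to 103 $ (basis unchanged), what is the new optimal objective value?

Check each constraint at x*: components 100/100 (tight); packaging 68/68 (tight); solder 96/99 (slack 3); test 52/68 (slack 16).
By complementary slackness, y = 0 for the non-binding constraints.
From A_Bᵀ y = c: 6·y_components + 2·y_packaging = 48; 2·y_components + 5·y_packaging = 42.
Solving: y_components = 6, y_packaging = 6.
Δz = y_components·Δb = 6 × (3) = 18, so new z* = 1008 + 18 = 1026.

1026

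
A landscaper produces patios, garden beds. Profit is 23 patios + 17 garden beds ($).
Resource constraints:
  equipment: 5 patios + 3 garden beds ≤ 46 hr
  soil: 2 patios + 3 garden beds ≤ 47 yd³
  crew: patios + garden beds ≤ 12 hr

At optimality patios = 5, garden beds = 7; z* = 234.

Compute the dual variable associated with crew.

8

Check each constraint at x*: equipment 46/46 (tight); soil 31/47 (slack 16); crew 12/12 (tight).
Since soil is not tight, its dual is 0.
From A_Bᵀ y = c: 5·y_equipment + 1·y_crew = 23; 3·y_equipment + 1·y_crew = 17.
Solving: y_equipment = 3, y_crew = 8.
Shadow price of crew = 8.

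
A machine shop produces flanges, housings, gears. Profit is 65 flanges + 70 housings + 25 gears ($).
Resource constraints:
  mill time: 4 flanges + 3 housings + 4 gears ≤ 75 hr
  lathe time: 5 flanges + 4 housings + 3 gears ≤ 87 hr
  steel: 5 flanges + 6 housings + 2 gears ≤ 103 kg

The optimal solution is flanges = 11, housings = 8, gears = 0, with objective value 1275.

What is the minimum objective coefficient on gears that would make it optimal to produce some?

30

Check each constraint at x*: mill time 68/75 (slack 7); lathe time 87/87 (tight); steel 103/103 (tight).
By complementary slackness, y = 0 for the non-binding constraint.
Dual feasibility on the basic columns requires 5·y_lathe time + 5·y_steel = 65, 4·y_lathe time + 6·y_steel = 70.
→ y_lathe time = 4 and y_steel = 9.
gears enters the basis when its profit ≥ yᵀa₃ = 4·3 + 9·2 = 30.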